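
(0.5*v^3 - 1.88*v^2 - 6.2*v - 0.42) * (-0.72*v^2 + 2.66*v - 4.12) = -0.36*v^5 + 2.6836*v^4 - 2.5968*v^3 - 8.444*v^2 + 24.4268*v + 1.7304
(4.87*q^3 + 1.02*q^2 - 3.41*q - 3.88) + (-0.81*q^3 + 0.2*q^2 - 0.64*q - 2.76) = 4.06*q^3 + 1.22*q^2 - 4.05*q - 6.64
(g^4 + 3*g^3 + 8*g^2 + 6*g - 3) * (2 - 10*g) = -10*g^5 - 28*g^4 - 74*g^3 - 44*g^2 + 42*g - 6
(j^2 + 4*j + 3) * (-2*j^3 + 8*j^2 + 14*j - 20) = -2*j^5 + 40*j^3 + 60*j^2 - 38*j - 60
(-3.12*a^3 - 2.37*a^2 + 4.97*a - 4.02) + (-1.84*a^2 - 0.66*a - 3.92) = -3.12*a^3 - 4.21*a^2 + 4.31*a - 7.94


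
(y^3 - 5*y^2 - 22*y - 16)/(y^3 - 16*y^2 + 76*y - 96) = (y^2 + 3*y + 2)/(y^2 - 8*y + 12)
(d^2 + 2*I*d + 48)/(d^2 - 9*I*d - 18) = (d + 8*I)/(d - 3*I)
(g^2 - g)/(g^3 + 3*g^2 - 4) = g/(g^2 + 4*g + 4)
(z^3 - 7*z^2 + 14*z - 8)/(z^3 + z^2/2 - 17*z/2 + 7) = 2*(z - 4)/(2*z + 7)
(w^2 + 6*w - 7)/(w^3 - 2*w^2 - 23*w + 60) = (w^2 + 6*w - 7)/(w^3 - 2*w^2 - 23*w + 60)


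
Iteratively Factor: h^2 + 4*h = (h)*(h + 4)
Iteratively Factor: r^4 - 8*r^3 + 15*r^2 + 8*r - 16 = (r - 1)*(r^3 - 7*r^2 + 8*r + 16) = (r - 1)*(r + 1)*(r^2 - 8*r + 16) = (r - 4)*(r - 1)*(r + 1)*(r - 4)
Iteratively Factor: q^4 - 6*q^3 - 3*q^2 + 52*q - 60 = (q - 2)*(q^3 - 4*q^2 - 11*q + 30) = (q - 2)*(q + 3)*(q^2 - 7*q + 10) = (q - 5)*(q - 2)*(q + 3)*(q - 2)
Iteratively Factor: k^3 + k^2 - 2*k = (k + 2)*(k^2 - k) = (k - 1)*(k + 2)*(k)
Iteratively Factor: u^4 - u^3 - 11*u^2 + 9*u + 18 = (u - 2)*(u^3 + u^2 - 9*u - 9) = (u - 3)*(u - 2)*(u^2 + 4*u + 3) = (u - 3)*(u - 2)*(u + 1)*(u + 3)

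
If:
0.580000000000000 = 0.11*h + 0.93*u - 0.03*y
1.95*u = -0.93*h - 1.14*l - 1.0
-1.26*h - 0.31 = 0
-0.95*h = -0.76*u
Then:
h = -0.25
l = -0.15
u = -0.31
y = -29.77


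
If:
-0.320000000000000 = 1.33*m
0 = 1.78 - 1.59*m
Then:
No Solution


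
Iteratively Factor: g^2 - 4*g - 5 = (g + 1)*(g - 5)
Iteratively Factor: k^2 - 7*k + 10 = (k - 5)*(k - 2)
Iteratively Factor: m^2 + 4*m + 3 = (m + 3)*(m + 1)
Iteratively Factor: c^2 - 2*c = (c)*(c - 2)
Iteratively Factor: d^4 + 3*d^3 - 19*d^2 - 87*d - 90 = (d + 3)*(d^3 - 19*d - 30) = (d + 3)^2*(d^2 - 3*d - 10) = (d + 2)*(d + 3)^2*(d - 5)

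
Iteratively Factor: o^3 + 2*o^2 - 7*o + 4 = (o - 1)*(o^2 + 3*o - 4) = (o - 1)^2*(o + 4)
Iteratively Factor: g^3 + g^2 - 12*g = (g - 3)*(g^2 + 4*g) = (g - 3)*(g + 4)*(g)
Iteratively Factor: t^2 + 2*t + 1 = (t + 1)*(t + 1)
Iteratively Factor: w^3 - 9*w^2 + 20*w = (w)*(w^2 - 9*w + 20) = w*(w - 4)*(w - 5)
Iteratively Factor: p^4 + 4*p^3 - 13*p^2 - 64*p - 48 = (p + 1)*(p^3 + 3*p^2 - 16*p - 48) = (p + 1)*(p + 3)*(p^2 - 16) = (p - 4)*(p + 1)*(p + 3)*(p + 4)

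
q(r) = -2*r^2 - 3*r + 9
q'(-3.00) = 9.00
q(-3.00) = 0.00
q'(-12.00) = 45.00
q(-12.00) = -243.00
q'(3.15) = -15.60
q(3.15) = -20.30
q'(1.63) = -9.52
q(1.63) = -1.20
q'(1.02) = -7.08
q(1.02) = 3.86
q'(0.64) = -5.56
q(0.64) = 6.26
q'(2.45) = -12.80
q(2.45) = -10.36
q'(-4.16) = 13.64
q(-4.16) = -13.13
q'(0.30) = -4.20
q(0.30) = 7.92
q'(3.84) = -18.36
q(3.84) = -32.01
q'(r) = -4*r - 3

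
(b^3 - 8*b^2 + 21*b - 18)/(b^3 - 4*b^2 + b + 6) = (b - 3)/(b + 1)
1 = 1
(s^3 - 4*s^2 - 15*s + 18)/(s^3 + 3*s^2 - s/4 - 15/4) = 4*(s^2 - 3*s - 18)/(4*s^2 + 16*s + 15)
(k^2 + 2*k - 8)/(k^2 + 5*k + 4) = (k - 2)/(k + 1)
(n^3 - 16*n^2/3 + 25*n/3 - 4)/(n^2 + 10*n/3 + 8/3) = (3*n^3 - 16*n^2 + 25*n - 12)/(3*n^2 + 10*n + 8)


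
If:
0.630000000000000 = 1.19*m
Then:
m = 0.53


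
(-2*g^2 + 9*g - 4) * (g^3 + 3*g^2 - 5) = -2*g^5 + 3*g^4 + 23*g^3 - 2*g^2 - 45*g + 20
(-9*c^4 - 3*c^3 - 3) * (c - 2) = -9*c^5 + 15*c^4 + 6*c^3 - 3*c + 6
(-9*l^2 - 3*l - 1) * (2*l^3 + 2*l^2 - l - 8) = -18*l^5 - 24*l^4 + l^3 + 73*l^2 + 25*l + 8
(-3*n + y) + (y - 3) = -3*n + 2*y - 3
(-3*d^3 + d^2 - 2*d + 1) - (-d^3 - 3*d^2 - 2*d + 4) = -2*d^3 + 4*d^2 - 3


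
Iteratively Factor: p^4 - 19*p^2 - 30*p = (p + 3)*(p^3 - 3*p^2 - 10*p) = (p + 2)*(p + 3)*(p^2 - 5*p) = p*(p + 2)*(p + 3)*(p - 5)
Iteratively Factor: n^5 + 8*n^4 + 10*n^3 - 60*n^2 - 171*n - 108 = (n - 3)*(n^4 + 11*n^3 + 43*n^2 + 69*n + 36) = (n - 3)*(n + 1)*(n^3 + 10*n^2 + 33*n + 36) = (n - 3)*(n + 1)*(n + 3)*(n^2 + 7*n + 12) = (n - 3)*(n + 1)*(n + 3)^2*(n + 4)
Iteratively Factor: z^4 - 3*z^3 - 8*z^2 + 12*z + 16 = (z + 1)*(z^3 - 4*z^2 - 4*z + 16) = (z - 2)*(z + 1)*(z^2 - 2*z - 8) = (z - 2)*(z + 1)*(z + 2)*(z - 4)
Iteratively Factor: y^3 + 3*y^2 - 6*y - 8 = (y - 2)*(y^2 + 5*y + 4) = (y - 2)*(y + 1)*(y + 4)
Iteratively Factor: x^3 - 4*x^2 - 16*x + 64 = (x - 4)*(x^2 - 16) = (x - 4)*(x + 4)*(x - 4)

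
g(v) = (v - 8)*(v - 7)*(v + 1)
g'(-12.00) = 809.00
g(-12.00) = -4180.00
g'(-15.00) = 1136.00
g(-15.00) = -7084.00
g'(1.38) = 8.07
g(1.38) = 88.55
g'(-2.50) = 129.75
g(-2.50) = -149.62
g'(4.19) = -23.65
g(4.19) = 55.56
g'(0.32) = 32.35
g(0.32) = 67.72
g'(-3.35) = 168.47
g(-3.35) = -276.06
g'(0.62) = 24.79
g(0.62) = 76.28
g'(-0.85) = 66.97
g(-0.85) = 10.42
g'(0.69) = 23.11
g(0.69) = 77.95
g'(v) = (v - 8)*(v - 7) + (v - 8)*(v + 1) + (v - 7)*(v + 1)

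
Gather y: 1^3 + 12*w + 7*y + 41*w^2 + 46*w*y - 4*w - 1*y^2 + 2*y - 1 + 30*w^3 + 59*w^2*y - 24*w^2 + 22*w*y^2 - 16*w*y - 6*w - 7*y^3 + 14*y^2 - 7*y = 30*w^3 + 17*w^2 + 2*w - 7*y^3 + y^2*(22*w + 13) + y*(59*w^2 + 30*w + 2)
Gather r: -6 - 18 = -24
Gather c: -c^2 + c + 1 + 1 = -c^2 + c + 2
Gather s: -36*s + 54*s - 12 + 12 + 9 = 18*s + 9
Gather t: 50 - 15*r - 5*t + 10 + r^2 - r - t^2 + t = r^2 - 16*r - t^2 - 4*t + 60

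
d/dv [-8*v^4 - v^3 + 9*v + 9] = -32*v^3 - 3*v^2 + 9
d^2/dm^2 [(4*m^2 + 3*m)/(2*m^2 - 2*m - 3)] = 4*(14*m^3 + 36*m^2 + 27*m + 9)/(8*m^6 - 24*m^5 - 12*m^4 + 64*m^3 + 18*m^2 - 54*m - 27)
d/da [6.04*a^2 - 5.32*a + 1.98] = 12.08*a - 5.32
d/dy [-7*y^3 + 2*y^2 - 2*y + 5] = -21*y^2 + 4*y - 2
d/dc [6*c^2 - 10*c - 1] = 12*c - 10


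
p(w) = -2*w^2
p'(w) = -4*w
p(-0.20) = -0.08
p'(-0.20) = 0.80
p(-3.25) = -21.12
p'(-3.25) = 13.00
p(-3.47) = -24.08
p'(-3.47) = 13.88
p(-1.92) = -7.37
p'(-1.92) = 7.68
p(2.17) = -9.42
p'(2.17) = -8.68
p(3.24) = -21.00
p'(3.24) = -12.96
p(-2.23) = -9.95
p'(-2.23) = 8.92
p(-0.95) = -1.80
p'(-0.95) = 3.80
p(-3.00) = -18.00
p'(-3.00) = 12.00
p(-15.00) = -450.00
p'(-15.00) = 60.00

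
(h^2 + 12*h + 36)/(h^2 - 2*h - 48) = (h + 6)/(h - 8)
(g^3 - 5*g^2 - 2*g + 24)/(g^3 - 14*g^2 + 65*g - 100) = (g^2 - g - 6)/(g^2 - 10*g + 25)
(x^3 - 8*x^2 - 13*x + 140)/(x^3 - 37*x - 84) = (x - 5)/(x + 3)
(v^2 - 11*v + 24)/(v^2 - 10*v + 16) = (v - 3)/(v - 2)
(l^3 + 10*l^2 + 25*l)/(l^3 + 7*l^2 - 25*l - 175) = l*(l + 5)/(l^2 + 2*l - 35)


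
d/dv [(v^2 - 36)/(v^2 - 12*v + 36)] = -12/(v^2 - 12*v + 36)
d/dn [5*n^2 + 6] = 10*n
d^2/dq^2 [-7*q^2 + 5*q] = -14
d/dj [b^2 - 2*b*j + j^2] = -2*b + 2*j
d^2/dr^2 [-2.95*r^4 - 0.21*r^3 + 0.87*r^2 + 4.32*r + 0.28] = -35.4*r^2 - 1.26*r + 1.74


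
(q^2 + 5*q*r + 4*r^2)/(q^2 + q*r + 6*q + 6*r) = (q + 4*r)/(q + 6)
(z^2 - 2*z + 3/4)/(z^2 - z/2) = (z - 3/2)/z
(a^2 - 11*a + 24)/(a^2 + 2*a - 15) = (a - 8)/(a + 5)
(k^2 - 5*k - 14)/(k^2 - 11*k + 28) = (k + 2)/(k - 4)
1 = 1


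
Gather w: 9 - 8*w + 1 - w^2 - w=-w^2 - 9*w + 10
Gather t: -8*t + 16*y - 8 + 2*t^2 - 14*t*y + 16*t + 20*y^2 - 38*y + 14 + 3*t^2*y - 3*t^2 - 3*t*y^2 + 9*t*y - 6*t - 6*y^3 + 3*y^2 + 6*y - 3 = t^2*(3*y - 1) + t*(-3*y^2 - 5*y + 2) - 6*y^3 + 23*y^2 - 16*y + 3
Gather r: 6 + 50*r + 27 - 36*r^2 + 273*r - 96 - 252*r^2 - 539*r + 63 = -288*r^2 - 216*r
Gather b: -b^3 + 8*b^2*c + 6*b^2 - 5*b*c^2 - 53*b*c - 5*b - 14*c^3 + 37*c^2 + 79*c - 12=-b^3 + b^2*(8*c + 6) + b*(-5*c^2 - 53*c - 5) - 14*c^3 + 37*c^2 + 79*c - 12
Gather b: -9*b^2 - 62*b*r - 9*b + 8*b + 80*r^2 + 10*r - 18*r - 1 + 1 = -9*b^2 + b*(-62*r - 1) + 80*r^2 - 8*r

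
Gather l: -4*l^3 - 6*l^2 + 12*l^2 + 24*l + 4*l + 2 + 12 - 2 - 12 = -4*l^3 + 6*l^2 + 28*l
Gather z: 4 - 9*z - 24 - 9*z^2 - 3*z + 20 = -9*z^2 - 12*z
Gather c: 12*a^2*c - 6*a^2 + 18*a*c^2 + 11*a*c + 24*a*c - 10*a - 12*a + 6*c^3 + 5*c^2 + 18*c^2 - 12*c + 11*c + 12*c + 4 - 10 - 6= -6*a^2 - 22*a + 6*c^3 + c^2*(18*a + 23) + c*(12*a^2 + 35*a + 11) - 12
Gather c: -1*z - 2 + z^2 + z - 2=z^2 - 4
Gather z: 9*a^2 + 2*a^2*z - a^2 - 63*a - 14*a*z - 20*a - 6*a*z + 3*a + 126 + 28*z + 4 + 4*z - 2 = 8*a^2 - 80*a + z*(2*a^2 - 20*a + 32) + 128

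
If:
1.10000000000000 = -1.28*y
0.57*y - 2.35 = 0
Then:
No Solution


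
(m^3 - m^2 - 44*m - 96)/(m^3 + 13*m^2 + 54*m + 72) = (m - 8)/(m + 6)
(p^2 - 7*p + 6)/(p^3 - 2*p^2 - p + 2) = (p - 6)/(p^2 - p - 2)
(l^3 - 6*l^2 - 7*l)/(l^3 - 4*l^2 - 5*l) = (l - 7)/(l - 5)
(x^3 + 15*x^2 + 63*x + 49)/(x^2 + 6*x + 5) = (x^2 + 14*x + 49)/(x + 5)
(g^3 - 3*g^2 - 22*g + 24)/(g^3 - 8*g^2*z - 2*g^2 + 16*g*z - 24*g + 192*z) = (1 - g)/(-g + 8*z)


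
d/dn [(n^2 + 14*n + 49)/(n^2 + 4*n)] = 2*(-5*n^2 - 49*n - 98)/(n^2*(n^2 + 8*n + 16))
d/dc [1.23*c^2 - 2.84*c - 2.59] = 2.46*c - 2.84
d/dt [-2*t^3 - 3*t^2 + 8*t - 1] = -6*t^2 - 6*t + 8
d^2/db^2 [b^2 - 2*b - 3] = 2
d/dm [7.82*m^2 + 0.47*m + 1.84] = 15.64*m + 0.47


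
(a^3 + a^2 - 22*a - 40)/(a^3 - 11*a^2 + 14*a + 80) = (a + 4)/(a - 8)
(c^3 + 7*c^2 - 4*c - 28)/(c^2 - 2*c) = c + 9 + 14/c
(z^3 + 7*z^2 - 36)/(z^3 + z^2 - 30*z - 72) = (z^2 + 4*z - 12)/(z^2 - 2*z - 24)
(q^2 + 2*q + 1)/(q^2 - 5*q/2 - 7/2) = 2*(q + 1)/(2*q - 7)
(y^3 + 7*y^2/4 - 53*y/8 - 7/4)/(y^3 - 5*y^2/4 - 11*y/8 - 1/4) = (2*y + 7)/(2*y + 1)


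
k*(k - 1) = k^2 - k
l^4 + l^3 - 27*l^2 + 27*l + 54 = (l - 3)^2*(l + 1)*(l + 6)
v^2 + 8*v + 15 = (v + 3)*(v + 5)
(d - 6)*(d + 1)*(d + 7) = d^3 + 2*d^2 - 41*d - 42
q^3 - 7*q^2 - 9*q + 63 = (q - 7)*(q - 3)*(q + 3)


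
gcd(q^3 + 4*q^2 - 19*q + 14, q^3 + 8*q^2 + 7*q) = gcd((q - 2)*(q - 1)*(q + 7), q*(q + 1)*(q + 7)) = q + 7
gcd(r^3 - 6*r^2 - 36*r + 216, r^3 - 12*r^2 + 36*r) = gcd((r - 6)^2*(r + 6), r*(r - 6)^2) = r^2 - 12*r + 36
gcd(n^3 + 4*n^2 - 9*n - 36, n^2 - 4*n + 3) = n - 3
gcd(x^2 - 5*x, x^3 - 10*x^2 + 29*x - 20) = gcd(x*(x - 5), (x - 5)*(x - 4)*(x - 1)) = x - 5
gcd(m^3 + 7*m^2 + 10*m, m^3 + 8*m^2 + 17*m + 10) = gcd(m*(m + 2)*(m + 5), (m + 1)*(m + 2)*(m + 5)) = m^2 + 7*m + 10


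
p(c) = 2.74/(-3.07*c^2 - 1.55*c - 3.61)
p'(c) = 2.74*(6.14*c + 1.55)/(-3.07*c^2 - 1.55*c - 3.61)^2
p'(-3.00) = -0.07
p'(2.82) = 0.05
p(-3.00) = -0.10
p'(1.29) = 0.23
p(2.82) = -0.08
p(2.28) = -0.12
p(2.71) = -0.09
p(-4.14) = -0.06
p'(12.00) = 0.00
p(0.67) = -0.45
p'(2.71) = 0.05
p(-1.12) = -0.48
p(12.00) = -0.01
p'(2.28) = 0.08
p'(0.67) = 0.43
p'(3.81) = 0.02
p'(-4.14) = -0.03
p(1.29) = -0.26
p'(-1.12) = -0.45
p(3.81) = -0.05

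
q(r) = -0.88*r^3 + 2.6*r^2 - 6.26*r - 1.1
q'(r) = -2.64*r^2 + 5.2*r - 6.26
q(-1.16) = 11.03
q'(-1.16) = -15.84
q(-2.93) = 61.70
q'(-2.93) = -44.16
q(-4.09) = 128.20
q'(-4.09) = -71.69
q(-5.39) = 245.98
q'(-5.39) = -110.99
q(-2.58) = 47.47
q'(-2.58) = -37.25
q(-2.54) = 46.00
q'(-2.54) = -36.50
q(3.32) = -25.43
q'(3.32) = -18.10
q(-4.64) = 171.83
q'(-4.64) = -87.23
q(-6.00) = 320.14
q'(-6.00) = -132.50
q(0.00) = -1.10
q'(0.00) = -6.26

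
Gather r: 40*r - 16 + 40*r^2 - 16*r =40*r^2 + 24*r - 16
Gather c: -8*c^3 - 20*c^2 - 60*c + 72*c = -8*c^3 - 20*c^2 + 12*c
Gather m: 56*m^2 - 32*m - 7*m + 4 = 56*m^2 - 39*m + 4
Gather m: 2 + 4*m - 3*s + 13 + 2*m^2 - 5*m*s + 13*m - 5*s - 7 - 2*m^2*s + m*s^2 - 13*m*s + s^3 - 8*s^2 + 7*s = m^2*(2 - 2*s) + m*(s^2 - 18*s + 17) + s^3 - 8*s^2 - s + 8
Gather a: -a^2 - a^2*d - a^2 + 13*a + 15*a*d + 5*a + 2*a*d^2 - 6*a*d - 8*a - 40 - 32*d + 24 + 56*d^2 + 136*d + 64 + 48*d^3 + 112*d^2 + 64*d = a^2*(-d - 2) + a*(2*d^2 + 9*d + 10) + 48*d^3 + 168*d^2 + 168*d + 48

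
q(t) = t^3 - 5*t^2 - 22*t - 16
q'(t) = 3*t^2 - 10*t - 22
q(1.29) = -50.55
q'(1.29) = -29.91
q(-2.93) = -19.62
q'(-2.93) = 33.05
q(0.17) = -19.88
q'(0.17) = -23.61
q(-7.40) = -532.22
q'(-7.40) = 216.28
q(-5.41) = -201.66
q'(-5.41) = 119.90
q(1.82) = -66.57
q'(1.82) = -30.26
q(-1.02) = 0.18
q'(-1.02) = -8.68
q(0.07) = -17.56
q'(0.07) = -22.69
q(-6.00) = -280.00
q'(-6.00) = 146.00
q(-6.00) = -280.00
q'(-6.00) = 146.00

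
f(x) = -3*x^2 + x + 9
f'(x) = 1 - 6*x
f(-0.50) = 7.75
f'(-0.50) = 4.00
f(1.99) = -0.89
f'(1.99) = -10.94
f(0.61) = 8.49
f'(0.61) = -2.66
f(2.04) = -1.44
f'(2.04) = -11.24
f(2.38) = -5.61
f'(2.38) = -13.28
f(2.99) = -14.83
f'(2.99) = -16.94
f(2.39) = -5.75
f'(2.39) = -13.34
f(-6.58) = -127.47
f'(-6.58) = 40.48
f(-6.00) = -105.00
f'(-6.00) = 37.00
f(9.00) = -225.00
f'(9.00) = -53.00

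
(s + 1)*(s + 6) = s^2 + 7*s + 6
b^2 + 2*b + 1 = (b + 1)^2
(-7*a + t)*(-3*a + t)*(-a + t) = -21*a^3 + 31*a^2*t - 11*a*t^2 + t^3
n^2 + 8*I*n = n*(n + 8*I)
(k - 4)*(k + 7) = k^2 + 3*k - 28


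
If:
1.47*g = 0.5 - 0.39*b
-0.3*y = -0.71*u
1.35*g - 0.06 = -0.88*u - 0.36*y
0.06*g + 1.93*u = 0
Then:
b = 1.11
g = 0.05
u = -0.00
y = -0.00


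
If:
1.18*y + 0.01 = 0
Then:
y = -0.01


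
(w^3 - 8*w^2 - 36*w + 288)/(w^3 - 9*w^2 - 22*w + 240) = (w + 6)/(w + 5)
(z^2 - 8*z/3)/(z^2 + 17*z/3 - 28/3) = z*(3*z - 8)/(3*z^2 + 17*z - 28)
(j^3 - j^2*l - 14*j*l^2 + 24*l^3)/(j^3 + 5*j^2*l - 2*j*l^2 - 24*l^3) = (j - 3*l)/(j + 3*l)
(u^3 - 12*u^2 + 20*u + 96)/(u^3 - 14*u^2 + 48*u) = (u + 2)/u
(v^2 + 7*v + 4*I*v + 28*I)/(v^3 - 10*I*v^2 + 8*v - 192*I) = (v + 7)/(v^2 - 14*I*v - 48)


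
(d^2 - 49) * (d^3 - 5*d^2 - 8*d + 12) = d^5 - 5*d^4 - 57*d^3 + 257*d^2 + 392*d - 588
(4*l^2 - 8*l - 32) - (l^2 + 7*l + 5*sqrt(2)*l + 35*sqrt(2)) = 3*l^2 - 15*l - 5*sqrt(2)*l - 35*sqrt(2) - 32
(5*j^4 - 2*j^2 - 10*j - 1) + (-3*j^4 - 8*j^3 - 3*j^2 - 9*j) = 2*j^4 - 8*j^3 - 5*j^2 - 19*j - 1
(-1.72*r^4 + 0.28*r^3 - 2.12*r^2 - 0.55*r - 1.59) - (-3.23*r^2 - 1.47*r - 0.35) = -1.72*r^4 + 0.28*r^3 + 1.11*r^2 + 0.92*r - 1.24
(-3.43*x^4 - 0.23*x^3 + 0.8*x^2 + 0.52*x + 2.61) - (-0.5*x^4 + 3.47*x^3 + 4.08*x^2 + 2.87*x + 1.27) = -2.93*x^4 - 3.7*x^3 - 3.28*x^2 - 2.35*x + 1.34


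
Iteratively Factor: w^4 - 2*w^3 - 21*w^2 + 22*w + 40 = (w + 1)*(w^3 - 3*w^2 - 18*w + 40) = (w + 1)*(w + 4)*(w^2 - 7*w + 10) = (w - 5)*(w + 1)*(w + 4)*(w - 2)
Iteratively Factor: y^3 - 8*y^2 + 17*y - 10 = (y - 5)*(y^2 - 3*y + 2) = (y - 5)*(y - 1)*(y - 2)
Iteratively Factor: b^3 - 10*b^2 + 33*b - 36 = (b - 4)*(b^2 - 6*b + 9) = (b - 4)*(b - 3)*(b - 3)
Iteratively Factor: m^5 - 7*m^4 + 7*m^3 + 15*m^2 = (m - 5)*(m^4 - 2*m^3 - 3*m^2) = m*(m - 5)*(m^3 - 2*m^2 - 3*m) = m^2*(m - 5)*(m^2 - 2*m - 3) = m^2*(m - 5)*(m + 1)*(m - 3)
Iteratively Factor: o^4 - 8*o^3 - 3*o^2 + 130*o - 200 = (o + 4)*(o^3 - 12*o^2 + 45*o - 50) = (o - 2)*(o + 4)*(o^2 - 10*o + 25) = (o - 5)*(o - 2)*(o + 4)*(o - 5)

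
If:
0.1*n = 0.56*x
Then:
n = 5.6*x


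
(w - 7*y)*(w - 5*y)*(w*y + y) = w^3*y - 12*w^2*y^2 + w^2*y + 35*w*y^3 - 12*w*y^2 + 35*y^3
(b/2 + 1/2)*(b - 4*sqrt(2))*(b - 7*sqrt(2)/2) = b^3/2 - 15*sqrt(2)*b^2/4 + b^2/2 - 15*sqrt(2)*b/4 + 14*b + 14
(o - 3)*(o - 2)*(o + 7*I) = o^3 - 5*o^2 + 7*I*o^2 + 6*o - 35*I*o + 42*I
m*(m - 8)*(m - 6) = m^3 - 14*m^2 + 48*m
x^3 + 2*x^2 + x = x*(x + 1)^2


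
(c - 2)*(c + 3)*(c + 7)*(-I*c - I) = -I*c^4 - 9*I*c^3 - 9*I*c^2 + 41*I*c + 42*I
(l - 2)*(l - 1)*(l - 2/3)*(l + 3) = l^4 - 2*l^3/3 - 7*l^2 + 32*l/3 - 4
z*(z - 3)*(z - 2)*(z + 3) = z^4 - 2*z^3 - 9*z^2 + 18*z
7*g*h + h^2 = h*(7*g + h)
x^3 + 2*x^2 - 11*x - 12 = (x - 3)*(x + 1)*(x + 4)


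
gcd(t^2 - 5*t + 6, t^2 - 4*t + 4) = t - 2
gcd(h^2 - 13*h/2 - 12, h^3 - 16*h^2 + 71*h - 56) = h - 8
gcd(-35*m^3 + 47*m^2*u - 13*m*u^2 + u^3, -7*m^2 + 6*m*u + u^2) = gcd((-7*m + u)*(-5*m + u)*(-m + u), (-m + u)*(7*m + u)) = -m + u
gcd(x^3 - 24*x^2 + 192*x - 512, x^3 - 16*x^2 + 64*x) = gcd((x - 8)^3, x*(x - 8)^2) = x^2 - 16*x + 64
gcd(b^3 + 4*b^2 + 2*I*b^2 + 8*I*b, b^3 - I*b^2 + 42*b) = b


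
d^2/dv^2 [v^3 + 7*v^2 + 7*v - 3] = 6*v + 14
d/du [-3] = 0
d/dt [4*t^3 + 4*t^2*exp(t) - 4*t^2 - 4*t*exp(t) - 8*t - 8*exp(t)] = 4*t^2*exp(t) + 12*t^2 + 4*t*exp(t) - 8*t - 12*exp(t) - 8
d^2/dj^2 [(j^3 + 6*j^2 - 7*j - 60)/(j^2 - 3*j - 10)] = 60*(j^3 + 3*j^2 + 21*j - 11)/(j^6 - 9*j^5 - 3*j^4 + 153*j^3 + 30*j^2 - 900*j - 1000)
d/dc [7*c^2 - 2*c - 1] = 14*c - 2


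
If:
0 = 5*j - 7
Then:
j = 7/5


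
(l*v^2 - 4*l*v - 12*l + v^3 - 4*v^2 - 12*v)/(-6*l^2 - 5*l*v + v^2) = (v^2 - 4*v - 12)/(-6*l + v)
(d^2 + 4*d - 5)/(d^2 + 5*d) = (d - 1)/d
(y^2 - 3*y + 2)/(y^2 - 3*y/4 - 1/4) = 4*(y - 2)/(4*y + 1)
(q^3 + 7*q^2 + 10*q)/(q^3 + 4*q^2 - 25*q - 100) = q*(q + 2)/(q^2 - q - 20)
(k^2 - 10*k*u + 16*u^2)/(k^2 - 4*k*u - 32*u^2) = (k - 2*u)/(k + 4*u)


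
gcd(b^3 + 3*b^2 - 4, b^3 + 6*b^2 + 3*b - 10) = b^2 + b - 2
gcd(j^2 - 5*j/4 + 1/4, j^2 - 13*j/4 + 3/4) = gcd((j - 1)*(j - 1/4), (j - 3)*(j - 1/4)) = j - 1/4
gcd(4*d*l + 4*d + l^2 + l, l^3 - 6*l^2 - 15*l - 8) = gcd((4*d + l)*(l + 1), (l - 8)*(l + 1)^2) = l + 1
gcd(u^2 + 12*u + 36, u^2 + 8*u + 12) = u + 6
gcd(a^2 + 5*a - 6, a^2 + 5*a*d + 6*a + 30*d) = a + 6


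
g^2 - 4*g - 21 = (g - 7)*(g + 3)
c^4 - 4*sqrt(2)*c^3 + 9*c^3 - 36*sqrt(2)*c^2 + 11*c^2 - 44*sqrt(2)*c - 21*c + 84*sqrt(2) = (c - 1)*(c + 3)*(c + 7)*(c - 4*sqrt(2))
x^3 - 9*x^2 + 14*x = x*(x - 7)*(x - 2)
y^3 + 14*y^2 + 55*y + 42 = (y + 1)*(y + 6)*(y + 7)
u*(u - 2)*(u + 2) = u^3 - 4*u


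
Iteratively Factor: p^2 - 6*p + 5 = (p - 1)*(p - 5)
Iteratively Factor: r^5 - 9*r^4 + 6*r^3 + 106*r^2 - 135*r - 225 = (r + 1)*(r^4 - 10*r^3 + 16*r^2 + 90*r - 225) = (r - 3)*(r + 1)*(r^3 - 7*r^2 - 5*r + 75) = (r - 5)*(r - 3)*(r + 1)*(r^2 - 2*r - 15) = (r - 5)*(r - 3)*(r + 1)*(r + 3)*(r - 5)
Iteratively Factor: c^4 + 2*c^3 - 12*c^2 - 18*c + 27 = (c + 3)*(c^3 - c^2 - 9*c + 9) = (c - 1)*(c + 3)*(c^2 - 9) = (c - 1)*(c + 3)^2*(c - 3)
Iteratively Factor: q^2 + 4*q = (q + 4)*(q)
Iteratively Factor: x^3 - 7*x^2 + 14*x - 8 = (x - 2)*(x^2 - 5*x + 4) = (x - 4)*(x - 2)*(x - 1)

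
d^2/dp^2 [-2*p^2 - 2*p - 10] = -4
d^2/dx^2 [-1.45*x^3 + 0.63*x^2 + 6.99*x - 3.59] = 1.26 - 8.7*x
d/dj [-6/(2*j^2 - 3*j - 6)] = 6*(4*j - 3)/(-2*j^2 + 3*j + 6)^2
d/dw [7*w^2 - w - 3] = 14*w - 1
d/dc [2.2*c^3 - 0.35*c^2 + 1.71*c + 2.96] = 6.6*c^2 - 0.7*c + 1.71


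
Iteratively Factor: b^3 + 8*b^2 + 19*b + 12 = (b + 1)*(b^2 + 7*b + 12) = (b + 1)*(b + 4)*(b + 3)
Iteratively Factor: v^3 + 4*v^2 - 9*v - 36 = (v + 3)*(v^2 + v - 12) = (v - 3)*(v + 3)*(v + 4)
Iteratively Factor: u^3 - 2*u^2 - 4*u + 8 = (u + 2)*(u^2 - 4*u + 4) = (u - 2)*(u + 2)*(u - 2)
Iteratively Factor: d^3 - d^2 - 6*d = (d)*(d^2 - d - 6) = d*(d - 3)*(d + 2)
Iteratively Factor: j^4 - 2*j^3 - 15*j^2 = (j)*(j^3 - 2*j^2 - 15*j) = j*(j + 3)*(j^2 - 5*j) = j^2*(j + 3)*(j - 5)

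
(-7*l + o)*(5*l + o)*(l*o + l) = -35*l^3*o - 35*l^3 - 2*l^2*o^2 - 2*l^2*o + l*o^3 + l*o^2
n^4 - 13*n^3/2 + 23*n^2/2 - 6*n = n*(n - 4)*(n - 3/2)*(n - 1)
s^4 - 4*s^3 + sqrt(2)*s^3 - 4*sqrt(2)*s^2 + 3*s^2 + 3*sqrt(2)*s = s*(s - 3)*(s - 1)*(s + sqrt(2))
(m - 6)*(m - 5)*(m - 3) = m^3 - 14*m^2 + 63*m - 90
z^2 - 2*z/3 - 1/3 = (z - 1)*(z + 1/3)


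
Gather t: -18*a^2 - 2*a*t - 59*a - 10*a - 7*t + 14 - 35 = -18*a^2 - 69*a + t*(-2*a - 7) - 21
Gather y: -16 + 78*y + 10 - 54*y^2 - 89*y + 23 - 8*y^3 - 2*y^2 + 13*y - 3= -8*y^3 - 56*y^2 + 2*y + 14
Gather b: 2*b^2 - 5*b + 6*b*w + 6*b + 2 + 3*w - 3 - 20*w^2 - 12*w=2*b^2 + b*(6*w + 1) - 20*w^2 - 9*w - 1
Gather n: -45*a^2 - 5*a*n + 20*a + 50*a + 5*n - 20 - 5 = -45*a^2 + 70*a + n*(5 - 5*a) - 25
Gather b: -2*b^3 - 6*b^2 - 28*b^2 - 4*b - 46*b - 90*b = -2*b^3 - 34*b^2 - 140*b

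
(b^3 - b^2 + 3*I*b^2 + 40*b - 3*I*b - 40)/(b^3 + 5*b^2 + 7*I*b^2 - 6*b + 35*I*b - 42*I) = (b^2 + 3*I*b + 40)/(b^2 + b*(6 + 7*I) + 42*I)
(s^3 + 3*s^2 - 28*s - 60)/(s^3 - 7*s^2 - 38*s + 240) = (s + 2)/(s - 8)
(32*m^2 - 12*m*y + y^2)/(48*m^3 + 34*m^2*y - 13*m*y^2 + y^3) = (-4*m + y)/(-6*m^2 - 5*m*y + y^2)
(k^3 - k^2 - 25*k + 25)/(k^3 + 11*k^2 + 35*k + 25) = (k^2 - 6*k + 5)/(k^2 + 6*k + 5)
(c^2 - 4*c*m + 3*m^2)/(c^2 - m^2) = (c - 3*m)/(c + m)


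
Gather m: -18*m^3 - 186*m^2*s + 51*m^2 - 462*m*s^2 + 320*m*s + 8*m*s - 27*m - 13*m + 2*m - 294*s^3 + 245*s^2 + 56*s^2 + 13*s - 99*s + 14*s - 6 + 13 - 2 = -18*m^3 + m^2*(51 - 186*s) + m*(-462*s^2 + 328*s - 38) - 294*s^3 + 301*s^2 - 72*s + 5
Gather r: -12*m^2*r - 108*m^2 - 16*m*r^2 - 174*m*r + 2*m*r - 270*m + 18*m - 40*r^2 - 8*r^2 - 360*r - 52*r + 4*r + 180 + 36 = -108*m^2 - 252*m + r^2*(-16*m - 48) + r*(-12*m^2 - 172*m - 408) + 216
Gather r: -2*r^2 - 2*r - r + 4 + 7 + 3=-2*r^2 - 3*r + 14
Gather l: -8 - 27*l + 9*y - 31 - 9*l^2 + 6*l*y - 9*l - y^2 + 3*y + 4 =-9*l^2 + l*(6*y - 36) - y^2 + 12*y - 35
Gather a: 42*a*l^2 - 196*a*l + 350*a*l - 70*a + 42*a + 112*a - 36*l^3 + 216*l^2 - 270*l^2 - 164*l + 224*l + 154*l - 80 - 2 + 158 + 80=a*(42*l^2 + 154*l + 84) - 36*l^3 - 54*l^2 + 214*l + 156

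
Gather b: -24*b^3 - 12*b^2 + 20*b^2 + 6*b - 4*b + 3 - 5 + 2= -24*b^3 + 8*b^2 + 2*b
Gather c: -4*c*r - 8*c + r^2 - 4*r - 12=c*(-4*r - 8) + r^2 - 4*r - 12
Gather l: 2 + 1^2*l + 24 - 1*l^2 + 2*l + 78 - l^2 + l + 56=-2*l^2 + 4*l + 160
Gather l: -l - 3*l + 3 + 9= 12 - 4*l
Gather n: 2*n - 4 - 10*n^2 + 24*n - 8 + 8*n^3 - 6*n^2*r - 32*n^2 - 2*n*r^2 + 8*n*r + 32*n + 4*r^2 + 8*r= 8*n^3 + n^2*(-6*r - 42) + n*(-2*r^2 + 8*r + 58) + 4*r^2 + 8*r - 12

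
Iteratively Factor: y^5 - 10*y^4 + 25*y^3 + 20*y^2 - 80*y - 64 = (y - 4)*(y^4 - 6*y^3 + y^2 + 24*y + 16) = (y - 4)*(y + 1)*(y^3 - 7*y^2 + 8*y + 16) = (y - 4)^2*(y + 1)*(y^2 - 3*y - 4) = (y - 4)^3*(y + 1)*(y + 1)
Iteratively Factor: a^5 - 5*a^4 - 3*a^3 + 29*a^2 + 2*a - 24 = (a + 1)*(a^4 - 6*a^3 + 3*a^2 + 26*a - 24) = (a + 1)*(a + 2)*(a^3 - 8*a^2 + 19*a - 12) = (a - 1)*(a + 1)*(a + 2)*(a^2 - 7*a + 12) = (a - 3)*(a - 1)*(a + 1)*(a + 2)*(a - 4)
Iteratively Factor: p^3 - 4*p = (p)*(p^2 - 4) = p*(p + 2)*(p - 2)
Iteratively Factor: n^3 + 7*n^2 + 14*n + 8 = (n + 4)*(n^2 + 3*n + 2) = (n + 1)*(n + 4)*(n + 2)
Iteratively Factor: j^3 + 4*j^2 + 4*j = (j + 2)*(j^2 + 2*j) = j*(j + 2)*(j + 2)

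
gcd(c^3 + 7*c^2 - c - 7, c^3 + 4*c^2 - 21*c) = c + 7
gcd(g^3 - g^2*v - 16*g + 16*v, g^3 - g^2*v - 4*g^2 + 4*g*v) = -g^2 + g*v + 4*g - 4*v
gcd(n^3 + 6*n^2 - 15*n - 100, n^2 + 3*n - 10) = n + 5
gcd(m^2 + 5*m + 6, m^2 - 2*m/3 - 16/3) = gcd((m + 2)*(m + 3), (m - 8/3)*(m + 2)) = m + 2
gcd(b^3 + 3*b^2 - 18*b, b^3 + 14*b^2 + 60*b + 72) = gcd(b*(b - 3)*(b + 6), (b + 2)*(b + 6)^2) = b + 6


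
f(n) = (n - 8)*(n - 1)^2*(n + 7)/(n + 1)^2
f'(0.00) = 223.00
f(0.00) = -56.00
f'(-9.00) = -27.03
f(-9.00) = 53.12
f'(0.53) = 29.53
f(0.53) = -5.31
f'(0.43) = 43.83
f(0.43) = -8.94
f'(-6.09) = -28.33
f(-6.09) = -24.88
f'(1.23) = -4.61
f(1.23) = -0.59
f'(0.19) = 107.68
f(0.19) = -26.02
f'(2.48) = -6.63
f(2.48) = -9.46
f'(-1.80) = -1171.10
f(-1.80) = -624.26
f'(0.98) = 0.58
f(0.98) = -0.01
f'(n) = (n - 8)*(n - 1)^2/(n + 1)^2 - 2*(n - 8)*(n - 1)^2*(n + 7)/(n + 1)^3 + (n - 8)*(n + 7)*(2*n - 2)/(n + 1)^2 + (n - 1)^2*(n + 7)/(n + 1)^2 = (2*n^4 + n^3 - 9*n^2 - 217*n + 223)/(n^3 + 3*n^2 + 3*n + 1)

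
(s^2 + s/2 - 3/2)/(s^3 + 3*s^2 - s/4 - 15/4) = 2/(2*s + 5)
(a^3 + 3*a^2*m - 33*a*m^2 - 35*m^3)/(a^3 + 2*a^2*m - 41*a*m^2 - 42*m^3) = (a - 5*m)/(a - 6*m)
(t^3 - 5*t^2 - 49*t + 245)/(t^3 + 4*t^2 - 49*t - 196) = (t - 5)/(t + 4)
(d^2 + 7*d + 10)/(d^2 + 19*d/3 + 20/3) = 3*(d + 2)/(3*d + 4)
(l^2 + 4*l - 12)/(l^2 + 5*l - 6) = (l - 2)/(l - 1)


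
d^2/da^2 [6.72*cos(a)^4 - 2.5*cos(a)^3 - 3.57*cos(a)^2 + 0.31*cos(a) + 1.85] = -107.52*cos(a)^4 + 22.5*cos(a)^3 + 94.92*cos(a)^2 - 15.31*cos(a) - 7.14000000000001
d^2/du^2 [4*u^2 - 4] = 8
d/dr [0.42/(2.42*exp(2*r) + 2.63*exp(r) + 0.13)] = (-2.0328*exp(r) - 1.1046)*exp(r)/(2.42*exp(2*r) + 2.63*exp(r) + 0.13)^2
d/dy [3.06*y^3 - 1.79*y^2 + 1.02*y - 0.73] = 9.18*y^2 - 3.58*y + 1.02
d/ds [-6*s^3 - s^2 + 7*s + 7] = -18*s^2 - 2*s + 7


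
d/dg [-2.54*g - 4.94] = -2.54000000000000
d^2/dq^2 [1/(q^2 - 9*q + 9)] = 2*(-q^2 + 9*q + (2*q - 9)^2 - 9)/(q^2 - 9*q + 9)^3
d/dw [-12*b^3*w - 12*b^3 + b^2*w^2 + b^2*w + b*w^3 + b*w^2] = b*(-12*b^2 + 2*b*w + b + 3*w^2 + 2*w)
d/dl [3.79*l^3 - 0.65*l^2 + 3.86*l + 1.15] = 11.37*l^2 - 1.3*l + 3.86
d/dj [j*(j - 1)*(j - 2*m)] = 3*j^2 - 4*j*m - 2*j + 2*m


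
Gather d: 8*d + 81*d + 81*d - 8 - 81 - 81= 170*d - 170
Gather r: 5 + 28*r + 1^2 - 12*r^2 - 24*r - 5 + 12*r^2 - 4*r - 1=0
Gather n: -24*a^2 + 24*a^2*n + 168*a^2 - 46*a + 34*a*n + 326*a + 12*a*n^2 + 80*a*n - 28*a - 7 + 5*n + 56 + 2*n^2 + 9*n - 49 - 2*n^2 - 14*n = 144*a^2 + 12*a*n^2 + 252*a + n*(24*a^2 + 114*a)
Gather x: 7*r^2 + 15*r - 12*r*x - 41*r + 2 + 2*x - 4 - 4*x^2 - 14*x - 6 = 7*r^2 - 26*r - 4*x^2 + x*(-12*r - 12) - 8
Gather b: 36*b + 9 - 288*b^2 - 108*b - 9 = -288*b^2 - 72*b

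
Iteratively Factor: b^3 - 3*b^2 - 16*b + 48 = (b - 3)*(b^2 - 16) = (b - 4)*(b - 3)*(b + 4)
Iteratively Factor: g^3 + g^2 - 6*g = (g - 2)*(g^2 + 3*g) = (g - 2)*(g + 3)*(g)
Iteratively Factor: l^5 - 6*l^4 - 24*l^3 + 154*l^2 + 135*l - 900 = (l - 3)*(l^4 - 3*l^3 - 33*l^2 + 55*l + 300) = (l - 5)*(l - 3)*(l^3 + 2*l^2 - 23*l - 60) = (l - 5)*(l - 3)*(l + 3)*(l^2 - l - 20) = (l - 5)^2*(l - 3)*(l + 3)*(l + 4)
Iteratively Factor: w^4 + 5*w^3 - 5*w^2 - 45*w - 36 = (w + 1)*(w^3 + 4*w^2 - 9*w - 36) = (w + 1)*(w + 4)*(w^2 - 9) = (w + 1)*(w + 3)*(w + 4)*(w - 3)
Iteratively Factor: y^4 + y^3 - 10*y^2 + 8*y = (y)*(y^3 + y^2 - 10*y + 8) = y*(y - 1)*(y^2 + 2*y - 8) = y*(y - 1)*(y + 4)*(y - 2)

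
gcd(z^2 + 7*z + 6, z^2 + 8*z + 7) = z + 1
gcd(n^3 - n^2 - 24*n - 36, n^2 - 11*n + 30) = n - 6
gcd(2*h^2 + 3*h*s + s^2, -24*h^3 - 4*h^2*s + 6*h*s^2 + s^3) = 2*h + s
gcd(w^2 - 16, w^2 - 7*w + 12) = w - 4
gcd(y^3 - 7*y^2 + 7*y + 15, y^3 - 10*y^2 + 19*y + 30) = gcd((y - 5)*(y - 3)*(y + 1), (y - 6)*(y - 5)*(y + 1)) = y^2 - 4*y - 5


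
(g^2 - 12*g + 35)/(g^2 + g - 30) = (g - 7)/(g + 6)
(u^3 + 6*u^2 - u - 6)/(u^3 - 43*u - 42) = (u - 1)/(u - 7)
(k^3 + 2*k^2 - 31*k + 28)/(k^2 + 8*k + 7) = (k^2 - 5*k + 4)/(k + 1)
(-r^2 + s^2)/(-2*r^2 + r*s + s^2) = (r + s)/(2*r + s)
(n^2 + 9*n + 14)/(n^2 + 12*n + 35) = (n + 2)/(n + 5)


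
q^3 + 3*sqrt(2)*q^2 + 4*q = q*(q + sqrt(2))*(q + 2*sqrt(2))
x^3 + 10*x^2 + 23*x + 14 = (x + 1)*(x + 2)*(x + 7)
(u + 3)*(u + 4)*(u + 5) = u^3 + 12*u^2 + 47*u + 60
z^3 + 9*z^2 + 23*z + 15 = (z + 1)*(z + 3)*(z + 5)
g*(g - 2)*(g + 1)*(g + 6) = g^4 + 5*g^3 - 8*g^2 - 12*g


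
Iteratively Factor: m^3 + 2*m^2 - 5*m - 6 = (m + 1)*(m^2 + m - 6) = (m - 2)*(m + 1)*(m + 3)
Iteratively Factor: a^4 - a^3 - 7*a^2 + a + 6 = (a - 3)*(a^3 + 2*a^2 - a - 2) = (a - 3)*(a + 2)*(a^2 - 1) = (a - 3)*(a + 1)*(a + 2)*(a - 1)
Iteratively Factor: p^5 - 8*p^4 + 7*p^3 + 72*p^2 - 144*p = (p - 4)*(p^4 - 4*p^3 - 9*p^2 + 36*p) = (p - 4)*(p + 3)*(p^3 - 7*p^2 + 12*p) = (p - 4)*(p - 3)*(p + 3)*(p^2 - 4*p) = (p - 4)^2*(p - 3)*(p + 3)*(p)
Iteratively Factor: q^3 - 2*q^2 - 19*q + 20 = (q - 5)*(q^2 + 3*q - 4) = (q - 5)*(q + 4)*(q - 1)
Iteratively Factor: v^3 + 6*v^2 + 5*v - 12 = (v + 4)*(v^2 + 2*v - 3) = (v + 3)*(v + 4)*(v - 1)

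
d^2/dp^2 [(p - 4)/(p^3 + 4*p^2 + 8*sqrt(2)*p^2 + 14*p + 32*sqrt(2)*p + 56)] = 2*((p - 4)*(3*p^2 + 8*p + 16*sqrt(2)*p + 14 + 32*sqrt(2))^2 - (3*p^2 + 8*p + 16*sqrt(2)*p + (p - 4)*(3*p + 4 + 8*sqrt(2)) + 14 + 32*sqrt(2))*(p^3 + 4*p^2 + 8*sqrt(2)*p^2 + 14*p + 32*sqrt(2)*p + 56))/(p^3 + 4*p^2 + 8*sqrt(2)*p^2 + 14*p + 32*sqrt(2)*p + 56)^3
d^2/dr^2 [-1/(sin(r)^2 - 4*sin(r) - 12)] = 2*(2*sin(r)^4 - 6*sin(r)^3 + 29*sin(r)^2 - 12*sin(r) - 28)/((sin(r) - 6)^3*(sin(r) + 2)^3)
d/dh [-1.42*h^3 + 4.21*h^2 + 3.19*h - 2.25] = -4.26*h^2 + 8.42*h + 3.19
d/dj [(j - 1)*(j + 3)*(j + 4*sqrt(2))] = 3*j^2 + 4*j + 8*sqrt(2)*j - 3 + 8*sqrt(2)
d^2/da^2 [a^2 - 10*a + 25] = 2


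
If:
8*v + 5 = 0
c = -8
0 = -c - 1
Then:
No Solution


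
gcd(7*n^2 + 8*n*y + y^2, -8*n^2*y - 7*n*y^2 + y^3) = n + y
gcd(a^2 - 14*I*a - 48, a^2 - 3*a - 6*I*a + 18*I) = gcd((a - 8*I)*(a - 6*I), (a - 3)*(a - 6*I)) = a - 6*I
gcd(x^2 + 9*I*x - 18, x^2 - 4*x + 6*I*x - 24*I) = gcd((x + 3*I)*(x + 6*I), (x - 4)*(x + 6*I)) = x + 6*I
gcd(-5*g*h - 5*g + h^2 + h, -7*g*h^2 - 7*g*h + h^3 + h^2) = h + 1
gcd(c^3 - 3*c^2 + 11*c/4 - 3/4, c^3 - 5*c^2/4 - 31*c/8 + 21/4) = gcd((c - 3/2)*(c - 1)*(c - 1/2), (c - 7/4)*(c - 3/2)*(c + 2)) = c - 3/2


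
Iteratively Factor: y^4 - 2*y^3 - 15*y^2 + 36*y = (y - 3)*(y^3 + y^2 - 12*y) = (y - 3)^2*(y^2 + 4*y) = (y - 3)^2*(y + 4)*(y)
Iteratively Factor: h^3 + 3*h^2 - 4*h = (h + 4)*(h^2 - h) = h*(h + 4)*(h - 1)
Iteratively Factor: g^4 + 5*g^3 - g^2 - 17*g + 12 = (g + 3)*(g^3 + 2*g^2 - 7*g + 4) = (g - 1)*(g + 3)*(g^2 + 3*g - 4) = (g - 1)*(g + 3)*(g + 4)*(g - 1)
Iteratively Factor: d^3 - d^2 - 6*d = (d + 2)*(d^2 - 3*d) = (d - 3)*(d + 2)*(d)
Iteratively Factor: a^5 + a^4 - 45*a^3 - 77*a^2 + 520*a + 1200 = (a - 5)*(a^4 + 6*a^3 - 15*a^2 - 152*a - 240) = (a - 5)*(a + 4)*(a^3 + 2*a^2 - 23*a - 60) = (a - 5)*(a + 3)*(a + 4)*(a^2 - a - 20) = (a - 5)^2*(a + 3)*(a + 4)*(a + 4)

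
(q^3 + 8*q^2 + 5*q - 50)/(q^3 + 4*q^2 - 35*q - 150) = (q - 2)/(q - 6)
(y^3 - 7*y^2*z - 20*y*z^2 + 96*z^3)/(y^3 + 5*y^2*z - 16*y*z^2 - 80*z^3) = (y^2 - 11*y*z + 24*z^2)/(y^2 + y*z - 20*z^2)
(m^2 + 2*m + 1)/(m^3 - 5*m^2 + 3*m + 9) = (m + 1)/(m^2 - 6*m + 9)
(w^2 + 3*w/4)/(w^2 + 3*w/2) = (4*w + 3)/(2*(2*w + 3))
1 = 1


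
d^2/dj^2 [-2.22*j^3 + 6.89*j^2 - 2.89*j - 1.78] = 13.78 - 13.32*j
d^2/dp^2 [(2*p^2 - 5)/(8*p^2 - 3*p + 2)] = 2*(48*p^3 - 1056*p^2 + 360*p + 43)/(512*p^6 - 576*p^5 + 600*p^4 - 315*p^3 + 150*p^2 - 36*p + 8)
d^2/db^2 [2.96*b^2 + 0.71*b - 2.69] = 5.92000000000000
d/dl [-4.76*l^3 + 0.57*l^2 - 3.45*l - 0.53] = -14.28*l^2 + 1.14*l - 3.45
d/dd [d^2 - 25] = 2*d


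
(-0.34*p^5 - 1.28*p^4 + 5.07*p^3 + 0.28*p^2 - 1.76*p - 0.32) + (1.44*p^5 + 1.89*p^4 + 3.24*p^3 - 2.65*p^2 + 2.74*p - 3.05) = 1.1*p^5 + 0.61*p^4 + 8.31*p^3 - 2.37*p^2 + 0.98*p - 3.37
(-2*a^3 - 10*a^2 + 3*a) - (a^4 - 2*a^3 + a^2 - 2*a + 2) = -a^4 - 11*a^2 + 5*a - 2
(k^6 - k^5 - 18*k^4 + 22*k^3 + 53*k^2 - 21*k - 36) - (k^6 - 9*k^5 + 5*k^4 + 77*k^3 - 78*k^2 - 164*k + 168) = 8*k^5 - 23*k^4 - 55*k^3 + 131*k^2 + 143*k - 204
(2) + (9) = 11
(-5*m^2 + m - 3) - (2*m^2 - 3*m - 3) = -7*m^2 + 4*m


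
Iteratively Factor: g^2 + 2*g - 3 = (g - 1)*(g + 3)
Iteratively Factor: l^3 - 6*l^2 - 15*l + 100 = (l + 4)*(l^2 - 10*l + 25) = (l - 5)*(l + 4)*(l - 5)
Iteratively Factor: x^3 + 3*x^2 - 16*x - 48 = (x + 3)*(x^2 - 16) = (x + 3)*(x + 4)*(x - 4)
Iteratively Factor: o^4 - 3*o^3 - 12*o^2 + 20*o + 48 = (o - 4)*(o^3 + o^2 - 8*o - 12) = (o - 4)*(o + 2)*(o^2 - o - 6) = (o - 4)*(o + 2)^2*(o - 3)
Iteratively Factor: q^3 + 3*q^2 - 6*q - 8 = (q + 4)*(q^2 - q - 2) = (q - 2)*(q + 4)*(q + 1)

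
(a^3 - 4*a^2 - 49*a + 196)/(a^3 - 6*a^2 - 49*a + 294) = (a - 4)/(a - 6)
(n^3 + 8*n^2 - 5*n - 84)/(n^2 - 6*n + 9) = (n^2 + 11*n + 28)/(n - 3)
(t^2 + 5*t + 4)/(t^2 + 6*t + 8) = (t + 1)/(t + 2)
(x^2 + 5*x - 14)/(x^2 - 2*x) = (x + 7)/x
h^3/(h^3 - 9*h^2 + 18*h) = h^2/(h^2 - 9*h + 18)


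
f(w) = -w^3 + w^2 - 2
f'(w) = -3*w^2 + 2*w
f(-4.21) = 90.34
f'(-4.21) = -61.59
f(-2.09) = 11.50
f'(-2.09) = -17.28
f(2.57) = -12.37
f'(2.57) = -14.67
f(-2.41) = 17.81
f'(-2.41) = -22.24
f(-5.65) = 210.28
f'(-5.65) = -107.07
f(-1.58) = 4.44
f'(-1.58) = -10.65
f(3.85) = -44.24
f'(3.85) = -36.77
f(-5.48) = 192.60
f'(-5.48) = -101.05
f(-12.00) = 1870.00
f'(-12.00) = -456.00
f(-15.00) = 3598.00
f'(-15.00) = -705.00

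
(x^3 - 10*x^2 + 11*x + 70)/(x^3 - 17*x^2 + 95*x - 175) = (x + 2)/(x - 5)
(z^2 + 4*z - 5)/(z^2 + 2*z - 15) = (z - 1)/(z - 3)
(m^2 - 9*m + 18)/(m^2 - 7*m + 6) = (m - 3)/(m - 1)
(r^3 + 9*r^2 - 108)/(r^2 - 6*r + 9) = (r^2 + 12*r + 36)/(r - 3)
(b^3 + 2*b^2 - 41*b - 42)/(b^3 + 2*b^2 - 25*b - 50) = (b^3 + 2*b^2 - 41*b - 42)/(b^3 + 2*b^2 - 25*b - 50)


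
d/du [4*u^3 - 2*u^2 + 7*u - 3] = 12*u^2 - 4*u + 7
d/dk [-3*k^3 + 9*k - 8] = 9 - 9*k^2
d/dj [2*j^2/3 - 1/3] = 4*j/3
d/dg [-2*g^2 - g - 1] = -4*g - 1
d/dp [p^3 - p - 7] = 3*p^2 - 1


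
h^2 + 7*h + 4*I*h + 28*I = (h + 7)*(h + 4*I)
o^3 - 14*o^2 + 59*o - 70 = (o - 7)*(o - 5)*(o - 2)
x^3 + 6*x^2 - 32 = (x - 2)*(x + 4)^2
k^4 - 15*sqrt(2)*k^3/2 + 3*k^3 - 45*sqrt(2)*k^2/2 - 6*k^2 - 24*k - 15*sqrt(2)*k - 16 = (k + 1)*(k + 2)*(k - 8*sqrt(2))*(k + sqrt(2)/2)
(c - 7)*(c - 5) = c^2 - 12*c + 35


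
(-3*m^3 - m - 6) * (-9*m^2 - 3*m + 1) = 27*m^5 + 9*m^4 + 6*m^3 + 57*m^2 + 17*m - 6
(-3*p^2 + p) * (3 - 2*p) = 6*p^3 - 11*p^2 + 3*p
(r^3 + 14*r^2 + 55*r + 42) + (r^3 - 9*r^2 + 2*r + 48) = 2*r^3 + 5*r^2 + 57*r + 90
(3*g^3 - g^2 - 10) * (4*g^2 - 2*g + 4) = 12*g^5 - 10*g^4 + 14*g^3 - 44*g^2 + 20*g - 40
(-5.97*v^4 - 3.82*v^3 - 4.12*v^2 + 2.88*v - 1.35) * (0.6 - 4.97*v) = 29.6709*v^5 + 15.4034*v^4 + 18.1844*v^3 - 16.7856*v^2 + 8.4375*v - 0.81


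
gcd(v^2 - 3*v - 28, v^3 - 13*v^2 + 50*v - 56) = v - 7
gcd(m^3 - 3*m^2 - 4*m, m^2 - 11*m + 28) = m - 4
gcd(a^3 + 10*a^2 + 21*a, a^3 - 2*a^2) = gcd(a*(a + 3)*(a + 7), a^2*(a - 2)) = a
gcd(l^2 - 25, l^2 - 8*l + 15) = l - 5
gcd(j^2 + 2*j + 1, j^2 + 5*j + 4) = j + 1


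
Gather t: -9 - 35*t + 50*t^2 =50*t^2 - 35*t - 9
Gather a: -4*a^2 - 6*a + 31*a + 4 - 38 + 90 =-4*a^2 + 25*a + 56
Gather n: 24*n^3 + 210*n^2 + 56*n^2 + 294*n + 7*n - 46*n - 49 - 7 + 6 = 24*n^3 + 266*n^2 + 255*n - 50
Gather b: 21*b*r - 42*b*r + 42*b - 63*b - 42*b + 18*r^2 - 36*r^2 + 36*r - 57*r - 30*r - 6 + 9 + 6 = b*(-21*r - 63) - 18*r^2 - 51*r + 9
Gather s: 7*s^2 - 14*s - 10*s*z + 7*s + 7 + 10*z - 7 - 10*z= 7*s^2 + s*(-10*z - 7)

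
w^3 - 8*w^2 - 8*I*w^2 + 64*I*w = w*(w - 8)*(w - 8*I)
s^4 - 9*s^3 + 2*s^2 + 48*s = s*(s - 8)*(s - 3)*(s + 2)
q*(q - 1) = q^2 - q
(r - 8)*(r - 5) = r^2 - 13*r + 40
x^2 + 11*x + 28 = (x + 4)*(x + 7)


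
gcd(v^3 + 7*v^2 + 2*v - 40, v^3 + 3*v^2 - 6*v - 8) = v^2 + 2*v - 8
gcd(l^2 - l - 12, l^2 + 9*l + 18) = l + 3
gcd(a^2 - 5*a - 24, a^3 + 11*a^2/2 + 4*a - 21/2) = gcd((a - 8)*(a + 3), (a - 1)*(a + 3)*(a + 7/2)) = a + 3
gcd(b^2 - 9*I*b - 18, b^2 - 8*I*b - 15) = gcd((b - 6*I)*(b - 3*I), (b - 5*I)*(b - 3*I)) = b - 3*I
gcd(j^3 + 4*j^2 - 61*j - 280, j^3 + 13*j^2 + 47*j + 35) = j^2 + 12*j + 35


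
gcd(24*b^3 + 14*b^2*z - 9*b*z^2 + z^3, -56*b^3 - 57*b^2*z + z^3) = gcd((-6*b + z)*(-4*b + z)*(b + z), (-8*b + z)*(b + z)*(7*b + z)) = b + z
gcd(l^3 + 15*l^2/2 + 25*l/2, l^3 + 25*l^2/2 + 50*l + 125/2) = l^2 + 15*l/2 + 25/2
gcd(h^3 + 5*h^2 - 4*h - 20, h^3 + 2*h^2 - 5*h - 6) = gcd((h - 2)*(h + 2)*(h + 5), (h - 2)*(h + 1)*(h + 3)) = h - 2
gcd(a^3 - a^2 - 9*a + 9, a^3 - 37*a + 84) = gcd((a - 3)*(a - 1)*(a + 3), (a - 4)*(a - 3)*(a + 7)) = a - 3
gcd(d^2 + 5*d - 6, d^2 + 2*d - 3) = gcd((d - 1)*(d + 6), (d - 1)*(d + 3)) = d - 1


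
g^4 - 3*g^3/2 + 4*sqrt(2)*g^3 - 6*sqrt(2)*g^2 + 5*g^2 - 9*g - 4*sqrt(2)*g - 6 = (g - 2)*(g + 1/2)*(g + sqrt(2))*(g + 3*sqrt(2))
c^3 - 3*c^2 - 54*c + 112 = (c - 8)*(c - 2)*(c + 7)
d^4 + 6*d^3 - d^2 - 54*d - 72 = (d - 3)*(d + 2)*(d + 3)*(d + 4)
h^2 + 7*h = h*(h + 7)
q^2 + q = q*(q + 1)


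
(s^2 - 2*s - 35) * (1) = s^2 - 2*s - 35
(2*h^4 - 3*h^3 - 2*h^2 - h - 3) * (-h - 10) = -2*h^5 - 17*h^4 + 32*h^3 + 21*h^2 + 13*h + 30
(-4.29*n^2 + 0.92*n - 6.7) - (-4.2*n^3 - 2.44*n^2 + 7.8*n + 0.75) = 4.2*n^3 - 1.85*n^2 - 6.88*n - 7.45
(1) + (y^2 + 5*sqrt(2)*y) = y^2 + 5*sqrt(2)*y + 1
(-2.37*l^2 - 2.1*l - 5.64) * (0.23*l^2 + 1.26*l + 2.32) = -0.5451*l^4 - 3.4692*l^3 - 9.4416*l^2 - 11.9784*l - 13.0848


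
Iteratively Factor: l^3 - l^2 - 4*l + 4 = (l + 2)*(l^2 - 3*l + 2) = (l - 1)*(l + 2)*(l - 2)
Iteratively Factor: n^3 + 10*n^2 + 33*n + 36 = (n + 3)*(n^2 + 7*n + 12) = (n + 3)^2*(n + 4)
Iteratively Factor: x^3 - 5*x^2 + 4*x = (x)*(x^2 - 5*x + 4) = x*(x - 1)*(x - 4)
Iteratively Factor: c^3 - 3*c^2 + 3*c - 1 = (c - 1)*(c^2 - 2*c + 1) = (c - 1)^2*(c - 1)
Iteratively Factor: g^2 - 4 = (g + 2)*(g - 2)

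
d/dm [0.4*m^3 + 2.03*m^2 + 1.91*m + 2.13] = 1.2*m^2 + 4.06*m + 1.91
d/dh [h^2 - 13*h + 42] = 2*h - 13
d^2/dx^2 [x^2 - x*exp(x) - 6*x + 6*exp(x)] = -x*exp(x) + 4*exp(x) + 2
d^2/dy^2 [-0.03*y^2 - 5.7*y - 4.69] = -0.0600000000000000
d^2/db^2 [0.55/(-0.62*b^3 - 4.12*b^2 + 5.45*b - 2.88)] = ((2.046*b + 4.532)*(0.62*b^3 + 4.12*b^2 - 5.45*b + 2.88) - 0.55*(1.86*b^2 + 8.24*b - 5.45)*(3.72*b^2 + 16.48*b - 10.9))/(0.62*b^3 + 4.12*b^2 - 5.45*b + 2.88)^3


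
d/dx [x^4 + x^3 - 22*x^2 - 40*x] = 4*x^3 + 3*x^2 - 44*x - 40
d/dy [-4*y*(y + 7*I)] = -8*y - 28*I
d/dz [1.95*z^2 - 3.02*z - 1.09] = 3.9*z - 3.02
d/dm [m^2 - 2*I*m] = 2*m - 2*I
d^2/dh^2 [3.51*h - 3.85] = 0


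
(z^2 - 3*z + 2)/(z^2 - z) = (z - 2)/z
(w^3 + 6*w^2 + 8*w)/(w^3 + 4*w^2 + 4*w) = (w + 4)/(w + 2)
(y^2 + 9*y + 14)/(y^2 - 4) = (y + 7)/(y - 2)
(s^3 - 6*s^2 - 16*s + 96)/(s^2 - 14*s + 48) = (s^2 - 16)/(s - 8)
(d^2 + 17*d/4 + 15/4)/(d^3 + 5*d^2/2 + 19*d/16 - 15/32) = 8*(d + 3)/(8*d^2 + 10*d - 3)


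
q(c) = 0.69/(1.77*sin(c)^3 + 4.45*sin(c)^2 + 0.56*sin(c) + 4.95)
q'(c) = 0.69*(-5.31*sin(c)^2*cos(c) - 8.9*sin(c)*cos(c) - 0.56*cos(c))/(1.77*sin(c)^3 + 4.45*sin(c)^2 + 0.56*sin(c) + 4.95)^2 = (-6.141*sin(c) + 1.83195*cos(2*c) - 2.21835)*cos(c)/(1.77*sin(c)^3 + 4.45*sin(c)^2 + 0.56*sin(c) + 4.95)^2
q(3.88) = 0.11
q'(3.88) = -0.04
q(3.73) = 0.12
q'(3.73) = -0.05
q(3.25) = 0.14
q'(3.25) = -0.01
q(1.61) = 0.06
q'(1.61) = 0.00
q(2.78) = 0.12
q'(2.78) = 0.08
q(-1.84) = 0.10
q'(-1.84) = -0.01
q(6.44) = 0.13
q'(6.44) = -0.05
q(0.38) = 0.12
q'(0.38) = -0.09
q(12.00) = 0.12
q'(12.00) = 0.05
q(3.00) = 0.13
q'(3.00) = 0.05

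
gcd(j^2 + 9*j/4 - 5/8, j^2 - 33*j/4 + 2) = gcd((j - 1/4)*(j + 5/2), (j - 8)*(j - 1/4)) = j - 1/4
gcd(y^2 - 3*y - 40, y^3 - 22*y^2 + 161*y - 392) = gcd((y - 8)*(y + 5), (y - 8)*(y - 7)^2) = y - 8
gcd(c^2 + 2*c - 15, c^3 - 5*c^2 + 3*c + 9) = c - 3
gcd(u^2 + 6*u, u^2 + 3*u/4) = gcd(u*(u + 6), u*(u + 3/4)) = u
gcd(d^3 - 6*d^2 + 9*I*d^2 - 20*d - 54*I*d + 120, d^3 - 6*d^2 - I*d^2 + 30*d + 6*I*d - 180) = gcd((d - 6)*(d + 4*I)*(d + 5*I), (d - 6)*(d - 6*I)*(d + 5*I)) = d^2 + d*(-6 + 5*I) - 30*I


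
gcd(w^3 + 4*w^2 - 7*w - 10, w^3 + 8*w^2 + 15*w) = w + 5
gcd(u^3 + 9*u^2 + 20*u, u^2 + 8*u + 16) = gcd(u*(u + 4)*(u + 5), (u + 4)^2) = u + 4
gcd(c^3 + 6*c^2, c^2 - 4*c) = c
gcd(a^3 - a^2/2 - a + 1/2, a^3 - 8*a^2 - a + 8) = a^2 - 1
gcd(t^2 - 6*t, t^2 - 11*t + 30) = t - 6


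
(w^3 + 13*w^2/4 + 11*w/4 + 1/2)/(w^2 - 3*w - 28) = (4*w^3 + 13*w^2 + 11*w + 2)/(4*(w^2 - 3*w - 28))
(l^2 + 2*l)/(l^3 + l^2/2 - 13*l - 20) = 2*l/(2*l^2 - 3*l - 20)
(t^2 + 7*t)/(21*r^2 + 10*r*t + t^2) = t*(t + 7)/(21*r^2 + 10*r*t + t^2)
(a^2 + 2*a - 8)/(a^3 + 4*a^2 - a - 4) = (a - 2)/(a^2 - 1)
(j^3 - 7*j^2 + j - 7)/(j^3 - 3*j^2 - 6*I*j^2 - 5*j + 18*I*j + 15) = (j^2 + j*(-7 + I) - 7*I)/(j^2 - j*(3 + 5*I) + 15*I)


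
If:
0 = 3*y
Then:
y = 0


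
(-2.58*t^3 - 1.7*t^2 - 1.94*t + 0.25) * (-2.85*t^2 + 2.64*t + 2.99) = 7.353*t^5 - 1.9662*t^4 - 6.6732*t^3 - 10.9171*t^2 - 5.1406*t + 0.7475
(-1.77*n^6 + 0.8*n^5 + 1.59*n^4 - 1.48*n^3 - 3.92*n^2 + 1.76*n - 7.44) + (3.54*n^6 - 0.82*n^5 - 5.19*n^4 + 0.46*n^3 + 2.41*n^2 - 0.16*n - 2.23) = 1.77*n^6 - 0.0199999999999999*n^5 - 3.6*n^4 - 1.02*n^3 - 1.51*n^2 + 1.6*n - 9.67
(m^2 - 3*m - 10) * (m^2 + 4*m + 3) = m^4 + m^3 - 19*m^2 - 49*m - 30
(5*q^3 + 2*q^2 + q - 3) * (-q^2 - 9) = -5*q^5 - 2*q^4 - 46*q^3 - 15*q^2 - 9*q + 27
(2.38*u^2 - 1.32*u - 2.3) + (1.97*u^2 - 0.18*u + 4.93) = 4.35*u^2 - 1.5*u + 2.63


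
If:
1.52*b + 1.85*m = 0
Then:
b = -1.21710526315789*m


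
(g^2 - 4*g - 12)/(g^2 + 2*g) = (g - 6)/g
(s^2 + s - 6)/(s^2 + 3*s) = (s - 2)/s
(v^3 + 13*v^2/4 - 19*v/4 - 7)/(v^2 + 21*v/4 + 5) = (4*v^2 - 3*v - 7)/(4*v + 5)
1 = 1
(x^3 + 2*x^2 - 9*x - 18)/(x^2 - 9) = x + 2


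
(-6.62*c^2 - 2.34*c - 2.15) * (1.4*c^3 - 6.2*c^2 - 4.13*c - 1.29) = -9.268*c^5 + 37.768*c^4 + 38.8386*c^3 + 31.534*c^2 + 11.8981*c + 2.7735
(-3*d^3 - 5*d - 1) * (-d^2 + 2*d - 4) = 3*d^5 - 6*d^4 + 17*d^3 - 9*d^2 + 18*d + 4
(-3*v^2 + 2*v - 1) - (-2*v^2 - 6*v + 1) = -v^2 + 8*v - 2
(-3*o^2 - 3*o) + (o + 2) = -3*o^2 - 2*o + 2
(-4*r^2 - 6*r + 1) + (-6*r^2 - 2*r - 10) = -10*r^2 - 8*r - 9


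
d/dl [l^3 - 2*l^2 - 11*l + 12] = 3*l^2 - 4*l - 11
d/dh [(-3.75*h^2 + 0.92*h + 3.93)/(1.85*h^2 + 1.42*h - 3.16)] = (-7.027*h^2 + 9.159*h - 8.4878)/(3.4225*h^4 + 5.254*h^3 - 9.6756*h^2 - 8.9744*h + 9.9856)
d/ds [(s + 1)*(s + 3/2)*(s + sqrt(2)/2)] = 3*s^2 + sqrt(2)*s + 5*s + 3/2 + 5*sqrt(2)/4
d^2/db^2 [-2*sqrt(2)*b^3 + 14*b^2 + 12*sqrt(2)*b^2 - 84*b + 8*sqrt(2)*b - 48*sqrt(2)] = -12*sqrt(2)*b + 28 + 24*sqrt(2)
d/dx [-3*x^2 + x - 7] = 1 - 6*x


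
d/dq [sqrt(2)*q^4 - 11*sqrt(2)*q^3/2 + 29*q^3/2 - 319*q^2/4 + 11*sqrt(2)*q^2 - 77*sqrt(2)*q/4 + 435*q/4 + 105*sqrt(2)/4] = 4*sqrt(2)*q^3 - 33*sqrt(2)*q^2/2 + 87*q^2/2 - 319*q/2 + 22*sqrt(2)*q - 77*sqrt(2)/4 + 435/4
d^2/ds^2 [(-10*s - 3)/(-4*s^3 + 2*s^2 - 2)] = (s^2*(3*s - 1)^2*(40*s + 12) + (-60*s^2 + 20*s - (6*s - 1)*(10*s + 3))*(2*s^3 - s^2 + 1))/(2*s^3 - s^2 + 1)^3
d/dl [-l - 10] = -1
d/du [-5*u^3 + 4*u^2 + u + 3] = -15*u^2 + 8*u + 1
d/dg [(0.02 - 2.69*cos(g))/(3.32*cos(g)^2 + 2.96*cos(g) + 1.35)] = (-8.9308*cos(g)^2 + 0.1328*cos(g) + 3.6907)*sin(g)/(11.0224*cos(g)^4 + 19.6544*cos(g)^3 + 17.7256*cos(g)^2 + 7.992*cos(g) + 1.8225)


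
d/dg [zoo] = 0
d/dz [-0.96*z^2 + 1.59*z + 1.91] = 1.59 - 1.92*z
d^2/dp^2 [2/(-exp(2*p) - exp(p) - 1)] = 2*(-2*(2*exp(p) + 1)^2*exp(p) + (4*exp(p) + 1)*(exp(2*p) + exp(p) + 1))*exp(p)/(exp(2*p) + exp(p) + 1)^3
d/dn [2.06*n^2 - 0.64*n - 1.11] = 4.12*n - 0.64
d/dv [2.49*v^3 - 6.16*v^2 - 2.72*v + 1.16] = 7.47*v^2 - 12.32*v - 2.72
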